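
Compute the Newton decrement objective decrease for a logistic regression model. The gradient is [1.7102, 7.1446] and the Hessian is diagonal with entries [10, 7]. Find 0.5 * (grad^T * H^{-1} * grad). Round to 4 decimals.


Step 1: H is diagonal, so H^(-1) * g = [0.171, 1.0207].
Step 2: g^T H^(-1) g = sum_i g_i^2 / H_ii
  = (1.7102)^2/10 + (7.1446)^2/7
  = 0.2925 + 7.2922 = 7.5847
Step 3: Objective decrease = 0.5 * g^T H^(-1) g = 3.7923


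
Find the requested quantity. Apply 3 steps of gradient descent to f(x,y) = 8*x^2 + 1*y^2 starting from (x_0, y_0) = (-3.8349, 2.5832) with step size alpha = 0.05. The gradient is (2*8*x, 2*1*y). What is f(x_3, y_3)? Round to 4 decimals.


Gradient descent on f(x,y) = 8*x^2 + 1*y^2.
Starting point: (-3.8349, 2.5832), alpha = 0.05
Step 1: grad_x = 2*8*-3.8349 = -61.3584, grad_y = 2*1*2.5832 = 5.1664
  x_1 = -3.8349 - 0.05*-61.3584 = -0.767
  y_1 = 2.5832 - 0.05*5.1664 = 2.3249
Step 2: grad_x = 2*8*-0.767 = -12.2717, grad_y = 2*1*2.3249 = 4.6498
  x_2 = -0.767 - 0.05*-12.2717 = -0.1534
  y_2 = 2.3249 - 0.05*4.6498 = 2.0924
Step 3: grad_x = 2*8*-0.1534 = -2.4543, grad_y = 2*1*2.0924 = 4.1848
  x_3 = -0.1534 - 0.05*-2.4543 = -0.0307
  y_3 = 2.0924 - 0.05*4.1848 = 1.8832
f(-0.0307, 1.8832) = 8*(-0.0307)^2 + 1*1.8832^2 = 3.5538


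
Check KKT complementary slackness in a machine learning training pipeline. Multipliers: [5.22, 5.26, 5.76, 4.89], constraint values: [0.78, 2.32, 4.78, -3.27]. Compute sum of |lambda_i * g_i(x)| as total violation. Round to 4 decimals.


KKT complementary slackness check:
lambda_1 * g_1 = 5.22 * 0.78 = 4.0716
lambda_2 * g_2 = 5.26 * 2.32 = 12.2032
lambda_3 * g_3 = 5.76 * 4.78 = 27.5328
lambda_4 * g_4 = 4.89 * -3.27 = -15.9903
Total violation = 4.0716 + 12.2032 + 27.5328 + 15.9903 = 59.7979


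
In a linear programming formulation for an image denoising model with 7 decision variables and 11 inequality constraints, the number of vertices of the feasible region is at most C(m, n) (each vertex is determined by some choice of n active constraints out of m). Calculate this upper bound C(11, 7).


Each vertex corresponds to some choice of n active constraints out of m, so the number of vertices is at most C(m, n) = m! / (n!(m-n)!).
m = 11, n = 7
Numerator: 11 * 10 * 9 * 8 * 7 * 6 * 5
Denominator: 7! = 5040
C(11, 7) = 330


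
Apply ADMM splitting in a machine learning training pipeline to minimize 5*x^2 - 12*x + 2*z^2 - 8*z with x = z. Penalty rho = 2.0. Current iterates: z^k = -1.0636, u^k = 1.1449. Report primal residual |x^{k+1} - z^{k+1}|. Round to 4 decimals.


ADMM iteration with rho = 2.0, z^k = -1.0636, u^k = 1.1449
Step 1: x-update.
Minimize 5*x^2 - 12*x + (2.0/2)*(x + 1.0636 + 1.1449)^2
FOC: (2*5 + 2.0)*x = 12 + 2.0*(-1.0636 - 1.1449)
x^{k+1} = 0.6319
Step 2: z-update.
Minimize 2*z^2 - 8*z + (2.0/2)*(0.6319 - z + 1.1449)^2
FOC: (2*2 + 2.0)*z = 8 + 2.0*(0.6319 + 1.1449)
z^{k+1} = 1.9256
Step 3: u-update.
u^{k+1} = 1.1449 + 0.6319 - 1.9256 = -0.1488
Step 4: Primal residual = |0.6319 - 1.9256| = 1.2937


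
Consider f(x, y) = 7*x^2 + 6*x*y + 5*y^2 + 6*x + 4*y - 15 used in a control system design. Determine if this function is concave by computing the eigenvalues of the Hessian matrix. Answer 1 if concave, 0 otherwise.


The Hessian of f(x,y) = 7*x^2 + 6*x*y + 5*y^2 + 6*x + 4*y - 15 is:
H = [[14, 6], [6, 10]]
Trace = 14 + 10 = 24
Determinant = 14*10 - (6)^2 = 104
Discriminant = (24)^2 - 4*104 = 160.0
Eigenvalues: lambda_1 = 5.6754, lambda_2 = 18.3246
The function is not concave.

0


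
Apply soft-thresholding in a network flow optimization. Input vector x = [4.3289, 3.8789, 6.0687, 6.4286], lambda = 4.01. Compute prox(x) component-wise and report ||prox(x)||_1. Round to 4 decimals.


Soft-thresholding with lambda = 4.01:
prox(4.3289) = sign(4.3289)*max(|4.3289| - 4.01, 0) = 0.3189
prox(3.8789) = sign(3.8789)*max(|3.8789| - 4.01, 0) = 0.0
prox(6.0687) = sign(6.0687)*max(|6.0687| - 4.01, 0) = 2.0587
prox(6.4286) = sign(6.4286)*max(|6.4286| - 4.01, 0) = 2.4186
prox(x) = [0.3189, 0.0, 2.0587, 2.4186]
||prox(x)||_1 = 0.3189 + 0.0 + 2.0587 + 2.4186 = 4.7962


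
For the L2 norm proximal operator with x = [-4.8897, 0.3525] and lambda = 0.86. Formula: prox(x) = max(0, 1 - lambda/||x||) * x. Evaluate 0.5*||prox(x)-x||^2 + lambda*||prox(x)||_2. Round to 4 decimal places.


Step 1: Compute ||x||.
||x|| = 4.9024
Step 2: Compute scaling factor.
scale = max(0, 1 - 0.86/4.9024) = 0.8246
Step 3: prox(x) = [-4.0319, 0.2907]
||prox(x)|| = 4.0424
Step 4: Proximal objective.
0.5*||prox-x||^2 = 0.3698
lambda*||prox|| = 3.4765
Total = 3.8463


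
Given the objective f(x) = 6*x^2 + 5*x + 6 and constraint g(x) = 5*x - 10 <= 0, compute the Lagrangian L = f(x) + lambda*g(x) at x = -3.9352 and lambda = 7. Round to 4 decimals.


Step 1: Evaluate f(x).
f(-3.9352) = 6*(-3.9352)^2 + 5*(-3.9352) + 6 = 79.2388
Step 2: Evaluate g(x).
g(-3.9352) = 5*-3.9352 - 10 = -29.676
Step 3: Compute Lagrangian.
L = 79.2388 + 7*-29.676 = -128.4932


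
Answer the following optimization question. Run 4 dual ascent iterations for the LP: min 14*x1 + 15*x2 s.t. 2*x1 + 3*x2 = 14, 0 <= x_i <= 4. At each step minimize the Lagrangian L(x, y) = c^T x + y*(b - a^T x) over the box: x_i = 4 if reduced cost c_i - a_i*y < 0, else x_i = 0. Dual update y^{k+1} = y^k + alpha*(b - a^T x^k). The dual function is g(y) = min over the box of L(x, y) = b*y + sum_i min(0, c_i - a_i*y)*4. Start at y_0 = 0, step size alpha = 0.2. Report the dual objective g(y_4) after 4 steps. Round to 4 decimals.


Dual ascent for LP: min 14*x1 + 15*x2, 2*x1 + 3*x2 = 14, 0 <= x_i <= 4
Step 1: y^k = 0.0, reduced costs: (14.0, 15.0)
  x^k = (0.0, 0.0), subgradient = b - a^T x = 14.0
  y^{k+1} = 0.0 + 0.2*14.0 = 2.8
Step 2: y^k = 2.8, reduced costs: (8.4, 6.6)
  x^k = (0.0, 0.0), subgradient = b - a^T x = 14.0
  y^{k+1} = 2.8 + 0.2*14.0 = 5.6
Step 3: y^k = 5.6, reduced costs: (2.8, -1.8)
  x^k = (0.0, 4.0), subgradient = b - a^T x = 2.0
  y^{k+1} = 5.6 + 0.2*2.0 = 6.0
Step 4: y^k = 6.0, reduced costs: (2.0, -3.0)
  x^k = (0.0, 4.0), subgradient = b - a^T x = 2.0
  y^{k+1} = 6.0 + 0.2*2.0 = 6.4
Dual objective at y_4 = 6.4: reduced costs (1.2, -4.2), box minimizer x = (0.0, 4.0)
g(y_4) = b*y + (c1 - a1*y)*x1 + (c2 - a2*y)*x2 = 14*6.4 + 1.2*0.0 + (-4.2)*4.0 = 89.6 + 0.0 - 16.8 = 72.8


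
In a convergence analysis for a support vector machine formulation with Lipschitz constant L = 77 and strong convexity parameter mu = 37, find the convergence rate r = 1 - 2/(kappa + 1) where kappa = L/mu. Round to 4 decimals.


Step 1: Compute the condition number.
kappa = L/mu = 77/37 = 2.0811
Step 2: Compute the convergence rate.
r = 1 - 2/(kappa + 1) = 1 - 2*mu/(L + mu) = (L - mu)/(L + mu) = 40/114 = 0.3509


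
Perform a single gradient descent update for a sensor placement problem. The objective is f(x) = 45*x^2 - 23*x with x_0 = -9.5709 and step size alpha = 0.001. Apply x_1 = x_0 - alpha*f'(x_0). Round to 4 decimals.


We compute the gradient at x_0 and apply the update.
f'(x) = 90*x - 23
f'(-9.5709) = 90*-9.5709 - 23 = -884.381
x_1 = -9.5709 - 0.001*-884.381 = -8.6865


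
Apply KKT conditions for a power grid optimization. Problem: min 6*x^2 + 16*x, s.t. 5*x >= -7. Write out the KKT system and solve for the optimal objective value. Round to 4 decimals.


Step 1: Try lambda = 0 (constraint inactive).
Stationarity: 2*6*x + 16 = 0
x* = -16/(2*6) = -4/3 = -1.3333 (rounded; the exact value -4/3 is used below)
Check constraint: 5*-1.3333 = -6.6665 >= -7 -- satisfied.
Step 2: Compute optimal value.
f(x*) = 6*(-4/3)^2 + 16*(-4/3) = -10.6667


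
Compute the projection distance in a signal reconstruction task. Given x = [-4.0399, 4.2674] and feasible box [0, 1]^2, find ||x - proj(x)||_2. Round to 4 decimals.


Project each component onto [0, 1].
clip(-4.0399) = 0.0, clip(4.2674) = 1.0
Projection = [0.0, 1.0]
Squared diffs: [16.3208, 10.6759]
Distance = sqrt(26.9967) = 5.1958


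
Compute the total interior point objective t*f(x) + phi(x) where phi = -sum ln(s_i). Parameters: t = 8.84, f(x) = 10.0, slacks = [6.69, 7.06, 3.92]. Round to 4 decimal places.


Step 1: Compute log-barrier.
ln values: [1.9006, 1.9544, 1.3661]
phi = -(1.9006 + 1.9544 + 1.3661) = -5.2212
Step 2: Compute augmented objective.
t*f(x) = 8.84*10.0 = 88.4
Total = 88.4 - 5.2212 = 83.1788


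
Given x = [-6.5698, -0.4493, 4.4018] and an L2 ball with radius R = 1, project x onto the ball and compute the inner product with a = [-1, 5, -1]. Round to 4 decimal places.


Step 1: Compute ||x|| (intermediates to 6 decimals).
||x|| = sqrt((-6.5698)^2 + (-0.4493)^2 + 4.4018^2) = 7.920858
Step 2: Project.
Since ||x|| > R, scale = R/||x|| = 1/7.920858 = 0.126249, proj(x) = scale * x
proj(x) = [-0.829431, -0.056724, 0.555723]
Step 3: Dot product.
a^T * proj(x) = -1*(-0.829431) + 5*(-0.056724) - 1*0.555723 = -0.0099


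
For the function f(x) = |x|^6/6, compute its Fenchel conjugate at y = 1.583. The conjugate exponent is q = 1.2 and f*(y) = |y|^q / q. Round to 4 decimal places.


The conjugate exponent q satisfies 1/p + 1/q = 1.
p = 6, so q = 6/(6 - 1) = 1.2
|y|^q = 1.583^1.2 = 1.7353
f*(1.583) = 1.7353 / 1.2 = 1.4461


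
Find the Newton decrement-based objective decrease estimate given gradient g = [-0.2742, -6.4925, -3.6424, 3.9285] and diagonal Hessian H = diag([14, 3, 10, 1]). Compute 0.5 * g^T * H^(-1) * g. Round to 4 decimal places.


Step 1: H is diagonal, so H^(-1) * g = [-0.0196, -2.1642, -0.3642, 3.9285].
Step 2: g^T H^(-1) g = sum_i g_i^2 / H_ii
  = (-0.2742)^2/14 + (-6.4925)^2/3 + (-3.6424)^2/10 + (3.9285)^2/1
  = 0.0054 + 14.0509 + 1.3267 + 15.4331 = 30.816
Step 3: Objective decrease = 0.5 * g^T H^(-1) g = 15.408


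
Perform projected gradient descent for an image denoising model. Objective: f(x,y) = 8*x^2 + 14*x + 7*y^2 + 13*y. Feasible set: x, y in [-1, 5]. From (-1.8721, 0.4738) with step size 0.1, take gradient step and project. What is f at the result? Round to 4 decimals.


Step 1: Compute gradient at (-1.8721, 0.4738).
grad_x = 2*8*-1.8721 + 14 = -15.9536
grad_y = 2*7*0.4738 + 13 = 19.6332
Step 2: Gradient step.
x_raw = -1.8721 - 0.1*-15.9536 = -0.2767
y_raw = 0.4738 - 0.1*19.6332 = -1.4895
Step 3: Project onto [-1, 5].
x_proj = clip(-0.2767) = -0.2767
y_proj = clip(-1.4895) = -1.0
Step 4: Evaluate f.
f(-0.2767, -1.0) = -9.2617


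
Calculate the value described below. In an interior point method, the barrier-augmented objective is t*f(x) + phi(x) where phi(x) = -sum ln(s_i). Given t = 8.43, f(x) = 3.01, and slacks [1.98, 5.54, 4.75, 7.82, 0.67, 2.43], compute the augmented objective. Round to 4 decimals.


Step 1: Compute log-barrier.
ln values: [0.6831, 1.712, 1.5581, 2.0567, -0.4005, 0.8879]
phi = -(0.6831 + 1.712 + 1.5581 + 2.0567 - 0.4005 + 0.8879) = -6.4973
Step 2: Compute augmented objective.
t*f(x) = 8.43*3.01 = 25.3743
Total = 25.3743 - 6.4973 = 18.877


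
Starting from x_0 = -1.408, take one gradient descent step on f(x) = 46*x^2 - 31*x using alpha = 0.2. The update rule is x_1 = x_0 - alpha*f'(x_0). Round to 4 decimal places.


We compute the gradient at x_0 and apply the update.
f'(x) = 92*x - 31
f'(-1.408) = 92*-1.408 - 31 = -160.536
x_1 = -1.408 - 0.2*-160.536 = 30.6992


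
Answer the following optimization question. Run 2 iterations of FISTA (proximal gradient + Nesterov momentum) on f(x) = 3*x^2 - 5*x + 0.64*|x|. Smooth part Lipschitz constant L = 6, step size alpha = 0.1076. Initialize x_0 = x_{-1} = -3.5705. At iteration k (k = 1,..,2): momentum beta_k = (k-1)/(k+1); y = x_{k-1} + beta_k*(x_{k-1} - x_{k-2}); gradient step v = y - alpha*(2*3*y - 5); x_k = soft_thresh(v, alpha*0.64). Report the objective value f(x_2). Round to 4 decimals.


FISTA on f(x) = 3*x^2 - 5*x + 0.64*|x|
L = 6, alpha = 0.1076
Iteration 1: beta = 0.0, y = -3.5705 + 0.0*(-3.5705 + 3.5705) = -3.5705
  grad(y) = -26.423, v = y - alpha*grad = -0.7274
  prox(v) = soft_thresh(-0.7274, 0.0689) = -0.6585
Iteration 2: beta = 0.3333, y = -0.6585 + 0.3333*(-0.6585 + 3.5705) = 0.3121
  grad(y) = -3.1272, v = y - alpha*grad = 0.6486
  prox(v) = soft_thresh(0.6486, 0.0689) = 0.5798
f(x_2) = 3*0.5798^2 - 5*0.5798 + 0.64*|0.5798| = -1.5194


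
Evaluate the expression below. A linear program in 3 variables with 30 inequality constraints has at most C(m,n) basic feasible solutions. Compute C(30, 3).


Each vertex corresponds to some choice of n active constraints out of m, so the number of vertices is at most C(m, n) = m! / (n!(m-n)!).
m = 30, n = 3
Numerator: 30 * 29 * 28
Denominator: 3! = 6
C(30, 3) = 4060


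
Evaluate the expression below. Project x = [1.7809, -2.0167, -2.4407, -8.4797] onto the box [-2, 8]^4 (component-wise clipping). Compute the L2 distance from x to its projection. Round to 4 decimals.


Project each component onto [-2, 8].
clip(1.7809) = 1.7809, clip(-2.0167) = -2.0, clip(-2.4407) = -2.0, clip(-8.4797) = -2.0
Projection = [1.7809, -2.0, -2.0, -2.0]
Squared diffs: [0.0, 0.0003, 0.1942, 41.9865]
Distance = sqrt(42.181) = 6.4947


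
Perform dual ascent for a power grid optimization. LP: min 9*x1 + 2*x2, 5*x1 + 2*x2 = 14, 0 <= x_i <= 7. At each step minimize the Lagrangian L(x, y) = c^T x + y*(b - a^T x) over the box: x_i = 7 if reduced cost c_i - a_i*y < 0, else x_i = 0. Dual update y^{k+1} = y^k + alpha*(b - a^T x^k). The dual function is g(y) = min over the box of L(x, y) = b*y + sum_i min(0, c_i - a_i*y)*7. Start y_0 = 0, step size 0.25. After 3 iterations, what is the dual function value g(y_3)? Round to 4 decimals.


Dual ascent for LP: min 9*x1 + 2*x2, 5*x1 + 2*x2 = 14, 0 <= x_i <= 7
Step 1: y^k = 0.0, reduced costs: (9.0, 2.0)
  x^k = (0.0, 0.0), subgradient = b - a^T x = 14.0
  y^{k+1} = 0.0 + 0.25*14.0 = 3.5
Step 2: y^k = 3.5, reduced costs: (-8.5, -5.0)
  x^k = (7.0, 7.0), subgradient = b - a^T x = -35.0
  y^{k+1} = 3.5 + 0.25*-35.0 = -5.25
Step 3: y^k = -5.25, reduced costs: (35.25, 12.5)
  x^k = (0.0, 0.0), subgradient = b - a^T x = 14.0
  y^{k+1} = -5.25 + 0.25*14.0 = -1.75
Dual objective at y_3 = -1.75: reduced costs (17.75, 5.5), box minimizer x = (0.0, 0.0)
g(y_3) = b*y + (c1 - a1*y)*x1 + (c2 - a2*y)*x2 = 14*(-1.75) + 17.75*0.0 + 5.5*0.0 = -24.5 + 0.0 + 0.0 = -24.5


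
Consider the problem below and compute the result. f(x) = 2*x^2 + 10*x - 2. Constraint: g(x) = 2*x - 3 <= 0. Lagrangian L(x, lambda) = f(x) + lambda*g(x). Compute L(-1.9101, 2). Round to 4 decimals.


Step 1: Evaluate f(x).
f(-1.9101) = 2*(-1.9101)^2 + 10*(-1.9101) - 2 = -13.804
Step 2: Evaluate g(x).
g(-1.9101) = 2*-1.9101 - 3 = -6.8202
Step 3: Compute Lagrangian.
L = -13.804 + 2*-6.8202 = -27.4444


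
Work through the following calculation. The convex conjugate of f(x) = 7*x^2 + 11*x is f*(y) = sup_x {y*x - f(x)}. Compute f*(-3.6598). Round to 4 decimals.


f*(y) = sup_x {y*x - a*x^2 - b*x} = sup_x {(y-b)*x - a*x^2}
FOC: (y - b) - 2a*x = 0 => x* = (y - b)/(2a)
x* = (-3.6598 - 11)/(2*7) = -1.0471
f*(-3.6598) = (y-b)^2/(4a) = (-3.6598 - 11)^2/(4*7)
= 214.9097/28 = 7.6753


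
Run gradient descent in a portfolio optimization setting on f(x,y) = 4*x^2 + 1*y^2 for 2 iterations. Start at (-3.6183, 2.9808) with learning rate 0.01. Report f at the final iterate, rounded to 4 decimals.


Gradient descent on f(x,y) = 4*x^2 + 1*y^2.
Starting point: (-3.6183, 2.9808), alpha = 0.01
Step 1: grad_x = 2*4*-3.6183 = -28.9464, grad_y = 2*1*2.9808 = 5.9616
  x_1 = -3.6183 - 0.01*-28.9464 = -3.3288
  y_1 = 2.9808 - 0.01*5.9616 = 2.9212
Step 2: grad_x = 2*4*-3.3288 = -26.6307, grad_y = 2*1*2.9212 = 5.8424
  x_2 = -3.3288 - 0.01*-26.6307 = -3.0625
  y_2 = 2.9212 - 0.01*5.8424 = 2.8628
f(-3.0625, 2.8628) = 4*(-3.0625)^2 + 1*2.8628^2 = 45.7117


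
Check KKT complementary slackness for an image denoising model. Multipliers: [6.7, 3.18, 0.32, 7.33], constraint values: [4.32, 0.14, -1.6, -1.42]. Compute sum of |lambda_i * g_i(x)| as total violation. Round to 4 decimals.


KKT complementary slackness check:
lambda_1 * g_1 = 6.7 * 4.32 = 28.944
lambda_2 * g_2 = 3.18 * 0.14 = 0.4452
lambda_3 * g_3 = 0.32 * -1.6 = -0.512
lambda_4 * g_4 = 7.33 * -1.42 = -10.4086
Total violation = 28.944 + 0.4452 + 0.512 + 10.4086 = 40.3098


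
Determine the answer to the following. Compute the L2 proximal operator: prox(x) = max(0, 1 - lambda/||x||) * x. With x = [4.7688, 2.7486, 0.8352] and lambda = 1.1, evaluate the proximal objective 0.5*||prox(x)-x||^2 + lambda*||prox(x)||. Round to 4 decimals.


Step 1: Compute ||x||.
||x|| = 5.5672
Step 2: Compute scaling factor.
scale = max(0, 1 - 1.1/5.5672) = 0.8024
Step 3: prox(x) = [3.8266, 2.2055, 0.6702]
||prox(x)|| = 4.4672
Step 4: Proximal objective.
0.5*||prox-x||^2 = 0.605
lambda*||prox|| = 4.9139
Total = 5.5189


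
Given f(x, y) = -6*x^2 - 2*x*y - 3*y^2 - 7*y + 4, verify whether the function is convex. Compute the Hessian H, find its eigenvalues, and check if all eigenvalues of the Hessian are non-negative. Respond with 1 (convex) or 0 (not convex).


The Hessian of f(x,y) = -6*x^2 - 2*x*y - 3*y^2 - 7*y + 4 is:
H = [[-12, -2], [-2, -6]]
Trace = -12 - 6 = -18
Determinant = -12*-6 - (-2)^2 = 68
Discriminant = (-18)^2 - 4*68 = 52.0
Eigenvalues: lambda_1 = -12.6056, lambda_2 = -5.3944
The function is not convex.

0


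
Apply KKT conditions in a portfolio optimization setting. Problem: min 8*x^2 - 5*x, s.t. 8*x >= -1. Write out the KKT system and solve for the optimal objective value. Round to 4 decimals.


Step 1: Try lambda = 0 (constraint inactive).
Stationarity: 2*8*x - 5 = 0
x* = 5/(2*8) = 0.3125
Check constraint: 8*0.3125 = 2.5 >= -1 -- satisfied.
Step 2: Compute optimal value.
f(x*) = 8*0.3125^2 - 5*0.3125 = -0.7813


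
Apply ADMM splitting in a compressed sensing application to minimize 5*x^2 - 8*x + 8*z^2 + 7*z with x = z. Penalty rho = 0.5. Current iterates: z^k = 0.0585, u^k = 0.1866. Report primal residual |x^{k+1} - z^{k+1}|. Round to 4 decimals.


ADMM iteration with rho = 0.5, z^k = 0.0585, u^k = 0.1866
Step 1: x-update.
Minimize 5*x^2 - 8*x + (0.5/2)*(x - 0.0585 + 0.1866)^2
FOC: (2*5 + 0.5)*x = 8 + 0.5*(0.0585 - 0.1866)
x^{k+1} = 0.7558
Step 2: z-update.
Minimize 8*z^2 + 7*z + (0.5/2)*(0.7558 - z + 0.1866)^2
FOC: (2*8 + 0.5)*z = -7 + 0.5*(0.7558 + 0.1866)
z^{k+1} = -0.3957
Step 3: u-update.
u^{k+1} = 0.1866 + 0.7558 + 0.3957 = 1.3381
Step 4: Primal residual = |0.7558 + 0.3957| = 1.1515


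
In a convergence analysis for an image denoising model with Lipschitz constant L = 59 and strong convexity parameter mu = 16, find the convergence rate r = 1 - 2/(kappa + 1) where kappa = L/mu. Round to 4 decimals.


Step 1: Compute the condition number.
kappa = L/mu = 59/16 = 3.6875
Step 2: Compute the convergence rate.
r = 1 - 2/(kappa + 1) = 1 - 2*mu/(L + mu) = (L - mu)/(L + mu) = 43/75 = 0.5733


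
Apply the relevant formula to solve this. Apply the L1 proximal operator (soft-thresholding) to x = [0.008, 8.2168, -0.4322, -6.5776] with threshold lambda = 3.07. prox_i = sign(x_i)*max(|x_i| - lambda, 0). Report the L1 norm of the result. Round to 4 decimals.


Soft-thresholding with lambda = 3.07:
prox(0.008) = sign(0.008)*max(|0.008| - 3.07, 0) = 0.0
prox(8.2168) = sign(8.2168)*max(|8.2168| - 3.07, 0) = 5.1468
prox(-0.4322) = sign(-0.4322)*max(|-0.4322| - 3.07, 0) = 0.0
prox(-6.5776) = sign(-6.5776)*max(|-6.5776| - 3.07, 0) = -3.5076
prox(x) = [0.0, 5.1468, 0.0, -3.5076]
||prox(x)||_1 = 0.0 + 5.1468 + 0.0 + 3.5076 = 8.6544


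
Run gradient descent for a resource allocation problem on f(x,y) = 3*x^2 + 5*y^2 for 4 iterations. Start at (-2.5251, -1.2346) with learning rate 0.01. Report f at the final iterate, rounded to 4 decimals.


Gradient descent on f(x,y) = 3*x^2 + 5*y^2.
Starting point: (-2.5251, -1.2346), alpha = 0.01
Step 1: grad_x = 2*3*-2.5251 = -15.1506, grad_y = 2*5*-1.2346 = -12.346
  x_1 = -2.5251 - 0.01*-15.1506 = -2.3736
  y_1 = -1.2346 - 0.01*-12.346 = -1.1111
Step 2: grad_x = 2*3*-2.3736 = -14.2416, grad_y = 2*5*-1.1111 = -11.1114
  x_2 = -2.3736 - 0.01*-14.2416 = -2.2312
  y_2 = -1.1111 - 0.01*-11.1114 = -1.0
Step 3: grad_x = 2*3*-2.2312 = -13.3871, grad_y = 2*5*-1.0 = -10.0003
  x_3 = -2.2312 - 0.01*-13.3871 = -2.0973
  y_3 = -1.0 - 0.01*-10.0003 = -0.9
Step 4: grad_x = 2*3*-2.0973 = -12.5838, grad_y = 2*5*-0.9 = -9.0002
  x_4 = -2.0973 - 0.01*-12.5838 = -1.9715
  y_4 = -0.9 - 0.01*-9.0002 = -0.81
f(-1.9715, -0.81) = 3*(-1.9715)^2 + 5*(-0.81)^2 = 14.9407


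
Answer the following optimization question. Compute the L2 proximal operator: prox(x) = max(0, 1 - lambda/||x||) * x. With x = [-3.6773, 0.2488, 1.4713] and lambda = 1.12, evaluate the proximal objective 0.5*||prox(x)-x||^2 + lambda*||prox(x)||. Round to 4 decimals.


Step 1: Compute ||x||.
||x|| = 3.9685
Step 2: Compute scaling factor.
scale = max(0, 1 - 1.12/3.9685) = 0.7178
Step 3: prox(x) = [-2.6395, 0.1786, 1.0561]
||prox(x)|| = 2.8485
Step 4: Proximal objective.
0.5*||prox-x||^2 = 0.6272
lambda*||prox|| = 3.1903
Total = 3.8175


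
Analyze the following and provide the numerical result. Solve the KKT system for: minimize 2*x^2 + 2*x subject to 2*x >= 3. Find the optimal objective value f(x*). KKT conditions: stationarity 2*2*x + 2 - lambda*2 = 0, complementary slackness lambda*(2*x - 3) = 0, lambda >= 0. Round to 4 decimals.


Step 1: Try lambda = 0 (constraint inactive).
x_unc = -2/(2*2) = -0.5
Check: 2*-0.5 = -1.0 < 3 -- violated!
Step 2: Constraint must be active: 2*x = 3
x* = 3/2 = 1.5
lambda = (2*2*1.5 + 2)/2 = 4.0
Step 3: Compute optimal value.
f(x*) = 2*1.5^2 + 2*1.5 = 7.5


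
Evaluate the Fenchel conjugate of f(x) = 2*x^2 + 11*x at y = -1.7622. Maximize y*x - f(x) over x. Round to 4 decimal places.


f*(y) = sup_x {y*x - a*x^2 - b*x} = sup_x {(y-b)*x - a*x^2}
FOC: (y - b) - 2a*x = 0 => x* = (y - b)/(2a)
x* = (-1.7622 - 11)/(2*2) = -3.1906
f*(-1.7622) = (y-b)^2/(4a) = (-1.7622 - 11)^2/(4*2)
= 162.8737/8 = 20.3592


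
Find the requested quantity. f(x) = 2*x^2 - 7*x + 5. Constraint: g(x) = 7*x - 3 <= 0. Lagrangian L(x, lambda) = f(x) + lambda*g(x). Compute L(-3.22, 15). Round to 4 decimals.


Step 1: Evaluate f(x).
f(-3.22) = 2*(-3.22)^2 - 7*(-3.22) + 5 = 48.2768
Step 2: Evaluate g(x).
g(-3.22) = 7*-3.22 - 3 = -25.54
Step 3: Compute Lagrangian.
L = 48.2768 + 15*-25.54 = -334.8232


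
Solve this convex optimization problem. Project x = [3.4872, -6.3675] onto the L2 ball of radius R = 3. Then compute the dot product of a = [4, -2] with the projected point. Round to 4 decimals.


Step 1: Compute ||x|| (intermediates to 6 decimals).
||x|| = sqrt(3.4872^2 + (-6.3675)^2) = 7.259864
Step 2: Project.
Since ||x|| > R, scale = R/||x|| = 3/7.259864 = 0.413231, proj(x) = scale * x
proj(x) = [1.441019, -2.631248]
Step 3: Dot product.
a^T * proj(x) = 4*1.441019 - 2*(-2.631248) = 11.0266


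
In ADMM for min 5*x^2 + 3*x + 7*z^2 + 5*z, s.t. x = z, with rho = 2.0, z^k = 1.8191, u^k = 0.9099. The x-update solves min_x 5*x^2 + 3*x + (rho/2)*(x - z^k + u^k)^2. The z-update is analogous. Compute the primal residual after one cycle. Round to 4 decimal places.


ADMM iteration with rho = 2.0, z^k = 1.8191, u^k = 0.9099
Step 1: x-update.
Minimize 5*x^2 + 3*x + (2.0/2)*(x - 1.8191 + 0.9099)^2
FOC: (2*5 + 2.0)*x = -3 + 2.0*(1.8191 - 0.9099)
x^{k+1} = -0.0985
Step 2: z-update.
Minimize 7*z^2 + 5*z + (2.0/2)*(-0.0985 - z + 0.9099)^2
FOC: (2*7 + 2.0)*z = -5 + 2.0*(-0.0985 + 0.9099)
z^{k+1} = -0.2111
Step 3: u-update.
u^{k+1} = 0.9099 - 0.0985 + 0.2111 = 1.0225
Step 4: Primal residual = |-0.0985 + 0.2111| = 0.1126


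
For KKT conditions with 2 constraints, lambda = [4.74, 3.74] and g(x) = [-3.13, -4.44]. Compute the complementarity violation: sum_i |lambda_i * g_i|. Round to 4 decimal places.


KKT complementary slackness check:
lambda_1 * g_1 = 4.74 * -3.13 = -14.8362
lambda_2 * g_2 = 3.74 * -4.44 = -16.6056
Total violation = 14.8362 + 16.6056 = 31.4418


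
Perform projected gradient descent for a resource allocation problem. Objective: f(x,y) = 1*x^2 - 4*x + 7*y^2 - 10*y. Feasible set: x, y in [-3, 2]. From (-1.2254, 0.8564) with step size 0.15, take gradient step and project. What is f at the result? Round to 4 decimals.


Step 1: Compute gradient at (-1.2254, 0.8564).
grad_x = 2*1*-1.2254 - 4 = -6.4508
grad_y = 2*7*0.8564 - 10 = 1.9896
Step 2: Gradient step.
x_raw = -1.2254 - 0.15*-6.4508 = -0.2578
y_raw = 0.8564 - 0.15*1.9896 = 0.558
Step 3: Project onto [-3, 2].
x_proj = clip(-0.2578) = -0.2578
y_proj = clip(0.558) = 0.558
Step 4: Evaluate f.
f(-0.2578, 0.558) = -2.3028


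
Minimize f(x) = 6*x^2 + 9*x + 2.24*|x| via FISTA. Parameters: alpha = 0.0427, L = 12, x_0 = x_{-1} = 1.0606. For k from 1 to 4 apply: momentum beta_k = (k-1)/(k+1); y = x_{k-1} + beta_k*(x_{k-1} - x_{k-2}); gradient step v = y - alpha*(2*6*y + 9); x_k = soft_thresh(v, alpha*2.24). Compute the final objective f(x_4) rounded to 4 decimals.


FISTA on f(x) = 6*x^2 + 9*x + 2.24*|x|
L = 12, alpha = 0.0427
Iteration 1: beta = 0.0, y = 1.0606 + 0.0*(1.0606 - 1.0606) = 1.0606
  grad(y) = 21.7272, v = y - alpha*grad = 0.1328
  prox(v) = soft_thresh(0.1328, 0.0956) = 0.0372
Iteration 2: beta = 0.3333, y = 0.0372 + 0.3333*(0.0372 - 1.0606) = -0.3039
  grad(y) = 5.3528, v = y - alpha*grad = -0.5325
  prox(v) = soft_thresh(-0.5325, 0.0956) = -0.4368
Iteration 3: beta = 0.5, y = -0.4368 + 0.5*(-0.4368 - 0.0372) = -0.6739
  grad(y) = 0.9135, v = y - alpha*grad = -0.7129
  prox(v) = soft_thresh(-0.7129, 0.0956) = -0.6172
Iteration 4: beta = 0.6, y = -0.6172 + 0.6*(-0.6172 + 0.4368) = -0.7255
  grad(y) = 0.2944, v = y - alpha*grad = -0.738
  prox(v) = soft_thresh(-0.738, 0.0956) = -0.6424
f(x_4) = 6*(-0.6424)^2 + 9*(-0.6424) + 2.24*|-0.6424| = -1.8666


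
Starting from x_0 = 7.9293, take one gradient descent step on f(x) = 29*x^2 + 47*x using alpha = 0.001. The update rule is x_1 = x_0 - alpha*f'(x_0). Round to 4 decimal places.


We compute the gradient at x_0 and apply the update.
f'(x) = 58*x + 47
f'(7.9293) = 58*7.9293 + 47 = 506.8994
x_1 = 7.9293 - 0.001*506.8994 = 7.4224


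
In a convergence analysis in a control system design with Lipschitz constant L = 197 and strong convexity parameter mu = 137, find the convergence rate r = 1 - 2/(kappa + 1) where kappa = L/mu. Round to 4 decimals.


Step 1: Compute the condition number.
kappa = L/mu = 197/137 = 1.438
Step 2: Compute the convergence rate.
r = 1 - 2/(kappa + 1) = 1 - 2*mu/(L + mu) = (L - mu)/(L + mu) = 60/334 = 0.1796


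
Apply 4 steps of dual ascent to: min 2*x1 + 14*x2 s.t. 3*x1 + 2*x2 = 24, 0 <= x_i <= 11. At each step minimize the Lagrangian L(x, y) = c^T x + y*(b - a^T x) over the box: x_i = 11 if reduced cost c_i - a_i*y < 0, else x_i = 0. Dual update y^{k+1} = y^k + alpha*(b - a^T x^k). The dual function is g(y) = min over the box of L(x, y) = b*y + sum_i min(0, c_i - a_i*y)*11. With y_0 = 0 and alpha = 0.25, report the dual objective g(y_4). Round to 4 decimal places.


Dual ascent for LP: min 2*x1 + 14*x2, 3*x1 + 2*x2 = 24, 0 <= x_i <= 11
Step 1: y^k = 0.0, reduced costs: (2.0, 14.0)
  x^k = (0.0, 0.0), subgradient = b - a^T x = 24.0
  y^{k+1} = 0.0 + 0.25*24.0 = 6.0
Step 2: y^k = 6.0, reduced costs: (-16.0, 2.0)
  x^k = (11.0, 0.0), subgradient = b - a^T x = -9.0
  y^{k+1} = 6.0 + 0.25*-9.0 = 3.75
Step 3: y^k = 3.75, reduced costs: (-9.25, 6.5)
  x^k = (11.0, 0.0), subgradient = b - a^T x = -9.0
  y^{k+1} = 3.75 + 0.25*-9.0 = 1.5
Step 4: y^k = 1.5, reduced costs: (-2.5, 11.0)
  x^k = (11.0, 0.0), subgradient = b - a^T x = -9.0
  y^{k+1} = 1.5 + 0.25*-9.0 = -0.75
Dual objective at y_4 = -0.75: reduced costs (4.25, 15.5), box minimizer x = (0.0, 0.0)
g(y_4) = b*y + (c1 - a1*y)*x1 + (c2 - a2*y)*x2 = 24*(-0.75) + 4.25*0.0 + 15.5*0.0 = -18.0 + 0.0 + 0.0 = -18.0


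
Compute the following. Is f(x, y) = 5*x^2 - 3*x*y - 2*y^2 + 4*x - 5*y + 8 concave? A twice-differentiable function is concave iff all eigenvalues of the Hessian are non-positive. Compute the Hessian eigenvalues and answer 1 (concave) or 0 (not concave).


The Hessian of f(x,y) = 5*x^2 - 3*x*y - 2*y^2 + 4*x - 5*y + 8 is:
H = [[10, -3], [-3, -4]]
Trace = 10 - 4 = 6
Determinant = 10*-4 - (-3)^2 = -49
Discriminant = (6)^2 - 4*-49 = 232.0
Eigenvalues: lambda_1 = -4.6158, lambda_2 = 10.6158
The function is not concave.

0


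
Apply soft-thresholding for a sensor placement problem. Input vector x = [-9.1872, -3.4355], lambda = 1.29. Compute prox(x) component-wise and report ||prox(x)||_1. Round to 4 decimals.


Soft-thresholding with lambda = 1.29:
prox(-9.1872) = sign(-9.1872)*max(|-9.1872| - 1.29, 0) = -7.8972
prox(-3.4355) = sign(-3.4355)*max(|-3.4355| - 1.29, 0) = -2.1455
prox(x) = [-7.8972, -2.1455]
||prox(x)||_1 = 7.8972 + 2.1455 = 10.0427


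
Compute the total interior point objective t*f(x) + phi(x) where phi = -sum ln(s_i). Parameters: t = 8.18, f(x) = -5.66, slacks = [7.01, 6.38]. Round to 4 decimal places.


Step 1: Compute log-barrier.
ln values: [1.9473, 1.8532]
phi = -(1.9473 + 1.8532) = -3.8005
Step 2: Compute augmented objective.
t*f(x) = 8.18*-5.66 = -46.2988
Total = -46.2988 - 3.8005 = -50.0993


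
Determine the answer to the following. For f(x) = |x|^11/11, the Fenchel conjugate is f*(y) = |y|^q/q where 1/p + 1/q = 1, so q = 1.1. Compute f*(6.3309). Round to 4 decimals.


The conjugate exponent q satisfies 1/p + 1/q = 1.
p = 11, so q = 11/(11 - 1) = 1.1
|y|^q = 6.3309^1.1 = 7.614
f*(6.3309) = 7.614 / 1.1 = 6.9218


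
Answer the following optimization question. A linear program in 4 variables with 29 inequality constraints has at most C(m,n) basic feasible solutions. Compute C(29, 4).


Each vertex corresponds to some choice of n active constraints out of m, so the number of vertices is at most C(m, n) = m! / (n!(m-n)!).
m = 29, n = 4
Numerator: 29 * 28 * 27 * 26
Denominator: 4! = 24
C(29, 4) = 23751


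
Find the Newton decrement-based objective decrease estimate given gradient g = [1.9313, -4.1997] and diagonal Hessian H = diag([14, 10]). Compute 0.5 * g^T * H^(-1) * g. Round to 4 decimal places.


Step 1: H is diagonal, so H^(-1) * g = [0.138, -0.42].
Step 2: g^T H^(-1) g = sum_i g_i^2 / H_ii
  = (1.9313)^2/14 + (-4.1997)^2/10
  = 0.2664 + 1.7637 = 2.0302
Step 3: Objective decrease = 0.5 * g^T H^(-1) g = 1.0151


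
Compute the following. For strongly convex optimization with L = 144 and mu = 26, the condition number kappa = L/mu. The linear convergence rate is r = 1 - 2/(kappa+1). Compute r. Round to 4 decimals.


Step 1: Compute the condition number.
kappa = L/mu = 144/26 = 5.5385
Step 2: Compute the convergence rate.
r = 1 - 2/(kappa + 1) = 1 - 2*mu/(L + mu) = (L - mu)/(L + mu) = 118/170 = 0.6941


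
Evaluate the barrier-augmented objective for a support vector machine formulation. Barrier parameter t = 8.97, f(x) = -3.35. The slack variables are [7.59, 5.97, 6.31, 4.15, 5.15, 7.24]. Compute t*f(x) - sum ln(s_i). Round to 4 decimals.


Step 1: Compute log-barrier.
ln values: [2.0268, 1.7867, 1.8421, 1.4231, 1.639, 1.9796]
phi = -(2.0268 + 1.7867 + 1.8421 + 1.4231 + 1.639 + 1.9796) = -10.6974
Step 2: Compute augmented objective.
t*f(x) = 8.97*-3.35 = -30.0495
Total = -30.0495 - 10.6974 = -40.7469


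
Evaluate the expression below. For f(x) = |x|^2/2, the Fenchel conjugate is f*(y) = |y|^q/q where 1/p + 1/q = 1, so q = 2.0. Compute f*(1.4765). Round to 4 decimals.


The conjugate exponent q satisfies 1/p + 1/q = 1.
p = 2, so q = 2/(2 - 1) = 2.0
|y|^q = 1.4765^2.0 = 2.1801
f*(1.4765) = 2.1801 / 2.0 = 1.09


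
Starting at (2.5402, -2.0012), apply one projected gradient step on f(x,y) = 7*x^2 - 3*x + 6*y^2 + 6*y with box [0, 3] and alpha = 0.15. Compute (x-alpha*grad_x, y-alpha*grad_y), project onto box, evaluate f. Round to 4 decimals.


Step 1: Compute gradient at (2.5402, -2.0012).
grad_x = 2*7*2.5402 - 3 = 32.5628
grad_y = 2*6*-2.0012 + 6 = -18.0144
Step 2: Gradient step.
x_raw = 2.5402 - 0.15*32.5628 = -2.3442
y_raw = -2.0012 - 0.15*-18.0144 = 0.701
Step 3: Project onto [0, 3].
x_proj = clip(-2.3442) = 0.0
y_proj = clip(0.701) = 0.701
Step 4: Evaluate f.
f(0.0, 0.701) = 7.1538


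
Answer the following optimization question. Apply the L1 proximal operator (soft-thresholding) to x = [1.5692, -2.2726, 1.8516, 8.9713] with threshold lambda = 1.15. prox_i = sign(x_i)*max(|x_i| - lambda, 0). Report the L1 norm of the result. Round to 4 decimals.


Soft-thresholding with lambda = 1.15:
prox(1.5692) = sign(1.5692)*max(|1.5692| - 1.15, 0) = 0.4192
prox(-2.2726) = sign(-2.2726)*max(|-2.2726| - 1.15, 0) = -1.1226
prox(1.8516) = sign(1.8516)*max(|1.8516| - 1.15, 0) = 0.7016
prox(8.9713) = sign(8.9713)*max(|8.9713| - 1.15, 0) = 7.8213
prox(x) = [0.4192, -1.1226, 0.7016, 7.8213]
||prox(x)||_1 = 0.4192 + 1.1226 + 0.7016 + 7.8213 = 10.0647


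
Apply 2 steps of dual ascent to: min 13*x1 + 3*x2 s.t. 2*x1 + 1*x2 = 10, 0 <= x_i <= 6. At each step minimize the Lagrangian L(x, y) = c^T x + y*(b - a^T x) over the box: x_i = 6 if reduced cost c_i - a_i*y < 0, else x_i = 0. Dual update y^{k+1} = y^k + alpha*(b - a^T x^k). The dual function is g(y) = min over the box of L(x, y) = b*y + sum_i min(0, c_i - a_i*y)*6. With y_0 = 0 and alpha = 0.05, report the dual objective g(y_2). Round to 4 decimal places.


Dual ascent for LP: min 13*x1 + 3*x2, 2*x1 + 1*x2 = 10, 0 <= x_i <= 6
Step 1: y^k = 0.0, reduced costs: (13.0, 3.0)
  x^k = (0.0, 0.0), subgradient = b - a^T x = 10.0
  y^{k+1} = 0.0 + 0.05*10.0 = 0.5
Step 2: y^k = 0.5, reduced costs: (12.0, 2.5)
  x^k = (0.0, 0.0), subgradient = b - a^T x = 10.0
  y^{k+1} = 0.5 + 0.05*10.0 = 1.0
Dual objective at y_2 = 1.0: reduced costs (11.0, 2.0), box minimizer x = (0.0, 0.0)
g(y_2) = b*y + (c1 - a1*y)*x1 + (c2 - a2*y)*x2 = 10*1.0 + 11.0*0.0 + 2.0*0.0 = 10.0 + 0.0 + 0.0 = 10.0


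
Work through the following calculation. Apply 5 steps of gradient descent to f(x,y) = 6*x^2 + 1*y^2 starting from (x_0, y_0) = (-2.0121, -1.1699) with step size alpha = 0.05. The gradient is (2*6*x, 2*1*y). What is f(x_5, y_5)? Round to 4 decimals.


Gradient descent on f(x,y) = 6*x^2 + 1*y^2.
Starting point: (-2.0121, -1.1699), alpha = 0.05
Step 1: grad_x = 2*6*-2.0121 = -24.1452, grad_y = 2*1*-1.1699 = -2.3398
  x_1 = -2.0121 - 0.05*-24.1452 = -0.8048
  y_1 = -1.1699 - 0.05*-2.3398 = -1.0529
Step 2: grad_x = 2*6*-0.8048 = -9.6581, grad_y = 2*1*-1.0529 = -2.1058
  x_2 = -0.8048 - 0.05*-9.6581 = -0.3219
  y_2 = -1.0529 - 0.05*-2.1058 = -0.9476
Step 3: grad_x = 2*6*-0.3219 = -3.8632, grad_y = 2*1*-0.9476 = -1.8952
  x_3 = -0.3219 - 0.05*-3.8632 = -0.1288
  y_3 = -0.9476 - 0.05*-1.8952 = -0.8529
Step 4: grad_x = 2*6*-0.1288 = -1.5453, grad_y = 2*1*-0.8529 = -1.7057
  x_4 = -0.1288 - 0.05*-1.5453 = -0.0515
  y_4 = -0.8529 - 0.05*-1.7057 = -0.7676
Step 5: grad_x = 2*6*-0.0515 = -0.6181, grad_y = 2*1*-0.7676 = -1.5351
  x_5 = -0.0515 - 0.05*-0.6181 = -0.0206
  y_5 = -0.7676 - 0.05*-1.5351 = -0.6908
f(-0.0206, -0.6908) = 6*(-0.0206)^2 + 1*(-0.6908)^2 = 0.4798


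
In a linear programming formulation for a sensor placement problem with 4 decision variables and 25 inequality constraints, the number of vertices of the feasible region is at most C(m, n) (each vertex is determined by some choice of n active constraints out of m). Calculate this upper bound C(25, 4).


Each vertex corresponds to some choice of n active constraints out of m, so the number of vertices is at most C(m, n) = m! / (n!(m-n)!).
m = 25, n = 4
Numerator: 25 * 24 * 23 * 22
Denominator: 4! = 24
C(25, 4) = 12650


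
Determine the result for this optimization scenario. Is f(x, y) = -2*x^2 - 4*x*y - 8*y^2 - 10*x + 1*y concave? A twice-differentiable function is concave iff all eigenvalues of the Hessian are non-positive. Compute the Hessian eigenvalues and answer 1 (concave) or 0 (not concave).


The Hessian of f(x,y) = -2*x^2 - 4*x*y - 8*y^2 - 10*x + 1*y is:
H = [[-4, -4], [-4, -16]]
Trace = -4 - 16 = -20
Determinant = -4*-16 - (-4)^2 = 48
Discriminant = (-20)^2 - 4*48 = 208.0
Eigenvalues: lambda_1 = -17.2111, lambda_2 = -2.7889
The function is concave.

1


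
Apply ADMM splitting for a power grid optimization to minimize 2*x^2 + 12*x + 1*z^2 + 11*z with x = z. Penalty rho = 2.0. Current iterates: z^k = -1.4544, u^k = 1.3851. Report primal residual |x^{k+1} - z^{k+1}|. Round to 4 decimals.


ADMM iteration with rho = 2.0, z^k = -1.4544, u^k = 1.3851
Step 1: x-update.
Minimize 2*x^2 + 12*x + (2.0/2)*(x + 1.4544 + 1.3851)^2
FOC: (2*2 + 2.0)*x = -12 + 2.0*(-1.4544 - 1.3851)
x^{k+1} = -2.9465
Step 2: z-update.
Minimize 1*z^2 + 11*z + (2.0/2)*(-2.9465 - z + 1.3851)^2
FOC: (2*1 + 2.0)*z = -11 + 2.0*(-2.9465 + 1.3851)
z^{k+1} = -3.5307
Step 3: u-update.
u^{k+1} = 1.3851 - 2.9465 + 3.5307 = 1.9693
Step 4: Primal residual = |-2.9465 + 3.5307| = 0.5842


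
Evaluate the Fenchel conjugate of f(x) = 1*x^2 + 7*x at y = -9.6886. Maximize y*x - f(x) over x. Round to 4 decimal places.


f*(y) = sup_x {y*x - a*x^2 - b*x} = sup_x {(y-b)*x - a*x^2}
FOC: (y - b) - 2a*x = 0 => x* = (y - b)/(2a)
x* = (-9.6886 - 7)/(2*1) = -8.3443
f*(-9.6886) = (y-b)^2/(4a) = (-9.6886 - 7)^2/(4*1)
= 278.5094/4 = 69.6273


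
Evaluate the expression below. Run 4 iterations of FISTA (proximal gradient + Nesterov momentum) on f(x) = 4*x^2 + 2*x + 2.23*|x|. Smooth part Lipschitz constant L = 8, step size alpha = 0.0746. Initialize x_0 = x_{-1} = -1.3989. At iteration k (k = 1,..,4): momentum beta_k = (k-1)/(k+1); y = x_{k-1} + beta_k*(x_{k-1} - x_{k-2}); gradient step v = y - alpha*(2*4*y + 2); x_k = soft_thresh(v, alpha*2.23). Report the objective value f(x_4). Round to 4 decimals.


FISTA on f(x) = 4*x^2 + 2*x + 2.23*|x|
L = 8, alpha = 0.0746
Iteration 1: beta = 0.0, y = -1.3989 + 0.0*(-1.3989 + 1.3989) = -1.3989
  grad(y) = -9.1912, v = y - alpha*grad = -0.7132
  prox(v) = soft_thresh(-0.7132, 0.1664) = -0.5469
Iteration 2: beta = 0.3333, y = -0.5469 + 0.3333*(-0.5469 + 1.3989) = -0.2629
  grad(y) = -0.103, v = y - alpha*grad = -0.2552
  prox(v) = soft_thresh(-0.2552, 0.1664) = -0.0888
Iteration 3: beta = 0.5, y = -0.0888 + 0.5*(-0.0888 + 0.5469) = 0.1402
  grad(y) = 3.1215, v = y - alpha*grad = -0.0927
  prox(v) = soft_thresh(-0.0927, 0.1664) = 0.0
Iteration 4: beta = 0.6, y = 0.0 + 0.6*(0.0 + 0.0888) = 0.0533
  grad(y) = 2.4264, v = y - alpha*grad = -0.1277
  prox(v) = soft_thresh(-0.1277, 0.1664) = 0.0
f(x_4) = 4*0.0^2 + 2*0.0 + 2.23*|0.0| = 0.0


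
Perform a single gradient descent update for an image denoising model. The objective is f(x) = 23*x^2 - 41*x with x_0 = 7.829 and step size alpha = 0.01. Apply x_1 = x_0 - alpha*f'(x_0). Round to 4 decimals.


We compute the gradient at x_0 and apply the update.
f'(x) = 46*x - 41
f'(7.829) = 46*7.829 - 41 = 319.134
x_1 = 7.829 - 0.01*319.134 = 4.6377


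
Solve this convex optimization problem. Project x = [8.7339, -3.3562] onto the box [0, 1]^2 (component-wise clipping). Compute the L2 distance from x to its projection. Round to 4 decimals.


Project each component onto [0, 1].
clip(8.7339) = 1.0, clip(-3.3562) = 0.0
Projection = [1.0, 0.0]
Squared diffs: [59.8132, 11.2641]
Distance = sqrt(71.0773) = 8.4307


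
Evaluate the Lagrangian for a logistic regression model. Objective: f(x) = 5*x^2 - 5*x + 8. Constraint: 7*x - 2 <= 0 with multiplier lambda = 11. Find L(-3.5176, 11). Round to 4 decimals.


Step 1: Evaluate f(x).
f(-3.5176) = 5*(-3.5176)^2 - 5*(-3.5176) + 8 = 87.4555
Step 2: Evaluate g(x).
g(-3.5176) = 7*-3.5176 - 2 = -26.6232
Step 3: Compute Lagrangian.
L = 87.4555 + 11*-26.6232 = -205.3997


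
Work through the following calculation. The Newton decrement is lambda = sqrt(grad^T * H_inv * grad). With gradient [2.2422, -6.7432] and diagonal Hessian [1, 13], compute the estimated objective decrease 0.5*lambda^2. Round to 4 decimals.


Step 1: H is diagonal, so H^(-1) * g = [2.2422, -0.5187].
Step 2: g^T H^(-1) g = sum_i g_i^2 / H_ii
  = (2.2422)^2/1 + (-6.7432)^2/13
  = 5.0275 + 3.4977 = 8.5252
Step 3: Objective decrease = 0.5 * g^T H^(-1) g = 4.2626


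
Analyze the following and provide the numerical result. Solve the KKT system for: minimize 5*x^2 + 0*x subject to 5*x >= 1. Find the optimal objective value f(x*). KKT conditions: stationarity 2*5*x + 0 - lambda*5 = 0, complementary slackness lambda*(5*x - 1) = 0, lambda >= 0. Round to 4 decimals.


Step 1: Try lambda = 0 (constraint inactive).
x_unc = 0/(2*5) = 0.0
Check: 5*0.0 = 0.0 < 1 -- violated!
Step 2: Constraint must be active: 5*x = 1
x* = 1/5 = 0.2
lambda = (2*5*0.2 + 0)/5 = 0.4
Step 3: Compute optimal value.
f(x*) = 5*0.2^2 + 0*0.2 = 0.2
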